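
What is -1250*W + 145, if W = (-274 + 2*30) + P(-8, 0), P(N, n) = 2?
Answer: 265145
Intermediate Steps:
W = -212 (W = (-274 + 2*30) + 2 = (-274 + 60) + 2 = -214 + 2 = -212)
-1250*W + 145 = -1250*(-212) + 145 = 265000 + 145 = 265145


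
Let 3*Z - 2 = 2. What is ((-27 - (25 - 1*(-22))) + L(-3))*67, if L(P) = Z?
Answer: -14606/3 ≈ -4868.7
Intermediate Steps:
Z = 4/3 (Z = 2/3 + (1/3)*2 = 2/3 + 2/3 = 4/3 ≈ 1.3333)
L(P) = 4/3
((-27 - (25 - 1*(-22))) + L(-3))*67 = ((-27 - (25 - 1*(-22))) + 4/3)*67 = ((-27 - (25 + 22)) + 4/3)*67 = ((-27 - 1*47) + 4/3)*67 = ((-27 - 47) + 4/3)*67 = (-74 + 4/3)*67 = -218/3*67 = -14606/3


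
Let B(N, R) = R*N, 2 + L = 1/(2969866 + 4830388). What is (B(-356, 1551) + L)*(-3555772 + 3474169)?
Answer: 351461889005433993/7800254 ≈ 4.5058e+10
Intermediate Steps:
L = -15600507/7800254 (L = -2 + 1/(2969866 + 4830388) = -2 + 1/7800254 = -15600507/7800254 ≈ -2.0000)
B(N, R) = N*R
(B(-356, 1551) + L)*(-3555772 + 3474169) = (-356*1551 - 15600507/7800254)*(-3555772 + 3474169) = (-552156 - 15600507/7800254)*(-81603) = -4306972648131/7800254*(-81603) = 351461889005433993/7800254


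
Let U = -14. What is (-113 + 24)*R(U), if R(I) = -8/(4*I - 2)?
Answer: -356/29 ≈ -12.276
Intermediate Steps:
R(I) = -8/(-2 + 4*I)
(-113 + 24)*R(U) = (-113 + 24)*(-4/(-1 + 2*(-14))) = -(-356)/(-1 - 28) = -(-356)/(-29) = -(-356)*(-1)/29 = -89*4/29 = -356/29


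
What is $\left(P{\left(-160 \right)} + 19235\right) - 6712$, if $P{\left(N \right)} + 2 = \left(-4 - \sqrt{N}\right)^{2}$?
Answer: $12377 + 32 i \sqrt{10} \approx 12377.0 + 101.19 i$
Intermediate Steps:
$P{\left(N \right)} = -2 + \left(-4 - \sqrt{N}\right)^{2}$
$\left(P{\left(-160 \right)} + 19235\right) - 6712 = \left(\left(-2 + \left(4 + \sqrt{-160}\right)^{2}\right) + 19235\right) - 6712 = \left(\left(-2 + \left(4 + 4 i \sqrt{10}\right)^{2}\right) + 19235\right) - 6712 = \left(19233 + \left(4 + 4 i \sqrt{10}\right)^{2}\right) - 6712 = 12521 + \left(4 + 4 i \sqrt{10}\right)^{2}$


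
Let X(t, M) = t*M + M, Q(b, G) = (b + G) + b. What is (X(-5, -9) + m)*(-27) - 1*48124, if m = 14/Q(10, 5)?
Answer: -1227778/25 ≈ -49111.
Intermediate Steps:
Q(b, G) = G + 2*b (Q(b, G) = (G + b) + b = G + 2*b)
X(t, M) = M + M*t (X(t, M) = M*t + M = M + M*t)
m = 14/25 (m = 14/(5 + 2*10) = 14/(5 + 20) = 14/25 ≈ 0.56000)
(X(-5, -9) + m)*(-27) - 1*48124 = (-9*(1 - 5) + 14/25)*(-27) - 1*48124 = (-9*(-4) + 14/25)*(-27) - 48124 = (36 + 14/25)*(-27) - 48124 = (914/25)*(-27) - 48124 = -24678/25 - 48124 = -1227778/25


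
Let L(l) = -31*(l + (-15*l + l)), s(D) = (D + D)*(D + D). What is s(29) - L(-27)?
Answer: 14245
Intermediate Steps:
s(D) = 4*D**2 (s(D) = (2*D)*(2*D) = 4*D**2)
L(l) = 403*l (L(l) = -31*(l - 14*l) = -(-403)*l = 403*l)
s(29) - L(-27) = 4*29**2 - 403*(-27) = 4*841 - 1*(-10881) = 3364 + 10881 = 14245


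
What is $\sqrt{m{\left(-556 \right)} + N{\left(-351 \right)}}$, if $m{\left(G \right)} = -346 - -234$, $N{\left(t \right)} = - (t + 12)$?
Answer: $\sqrt{227} \approx 15.067$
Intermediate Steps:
$N{\left(t \right)} = -12 - t$ ($N{\left(t \right)} = - (12 + t) = -12 - t$)
$m{\left(G \right)} = -112$ ($m{\left(G \right)} = -346 + 234 = -112$)
$\sqrt{m{\left(-556 \right)} + N{\left(-351 \right)}} = \sqrt{-112 - -339} = \sqrt{-112 + \left(-12 + 351\right)} = \sqrt{-112 + 339} = \sqrt{227}$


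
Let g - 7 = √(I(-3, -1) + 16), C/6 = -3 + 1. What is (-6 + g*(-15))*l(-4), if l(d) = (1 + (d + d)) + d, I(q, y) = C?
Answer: 1551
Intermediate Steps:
C = -12 (C = 6*(-3 + 1) = 6*(-2) = -12)
I(q, y) = -12
l(d) = 1 + 3*d (l(d) = (1 + 2*d) + d = 1 + 3*d)
g = 9 (g = 7 + √(-12 + 16) = 7 + √4 = 7 + 2 = 9)
(-6 + g*(-15))*l(-4) = (-6 + 9*(-15))*(1 + 3*(-4)) = (-6 - 135)*(1 - 12) = -141*(-11) = 1551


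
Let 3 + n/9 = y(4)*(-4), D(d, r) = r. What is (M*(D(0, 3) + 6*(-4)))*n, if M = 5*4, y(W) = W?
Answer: 71820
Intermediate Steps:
M = 20
n = -171 (n = -27 + 9*(4*(-4)) = -27 + 9*(-16) = -27 - 144 = -171)
(M*(D(0, 3) + 6*(-4)))*n = (20*(3 + 6*(-4)))*(-171) = (20*(3 - 24))*(-171) = (20*(-21))*(-171) = -420*(-171) = 71820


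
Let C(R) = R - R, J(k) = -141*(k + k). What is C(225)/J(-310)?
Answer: 0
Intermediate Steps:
J(k) = -282*k
C(R) = 0
C(225)/J(-310) = 0/((-282*(-310))) = 0/87420 = 0*(1/87420) = 0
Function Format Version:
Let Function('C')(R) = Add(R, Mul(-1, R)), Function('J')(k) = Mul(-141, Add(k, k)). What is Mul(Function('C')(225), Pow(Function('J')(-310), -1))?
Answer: 0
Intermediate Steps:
Function('J')(k) = Mul(-282, k) (Function('J')(k) = Mul(-141, Mul(2, k)) = Mul(-282, k))
Function('C')(R) = 0
Mul(Function('C')(225), Pow(Function('J')(-310), -1)) = Mul(0, Pow(Mul(-282, -310), -1)) = Mul(0, Pow(87420, -1)) = Mul(0, Rational(1, 87420)) = 0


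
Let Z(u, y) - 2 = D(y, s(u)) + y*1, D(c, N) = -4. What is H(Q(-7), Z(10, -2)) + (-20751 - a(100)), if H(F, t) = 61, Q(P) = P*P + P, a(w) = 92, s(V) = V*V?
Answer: -20782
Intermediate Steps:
s(V) = V**2
Z(u, y) = -2 + y (Z(u, y) = 2 + (-4 + y*1) = 2 + (-4 + y) = -2 + y)
Q(P) = P + P**2 (Q(P) = P**2 + P = P + P**2)
H(Q(-7), Z(10, -2)) + (-20751 - a(100)) = 61 + (-20751 - 1*92) = 61 + (-20751 - 92) = 61 - 20843 = -20782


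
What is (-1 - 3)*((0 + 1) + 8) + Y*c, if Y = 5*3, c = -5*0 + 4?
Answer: 24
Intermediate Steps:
c = 4 (c = 0 + 4 = 4)
Y = 15
(-1 - 3)*((0 + 1) + 8) + Y*c = (-1 - 3)*((0 + 1) + 8) + 15*4 = -4*(1 + 8) + 60 = -4*9 + 60 = -36 + 60 = 24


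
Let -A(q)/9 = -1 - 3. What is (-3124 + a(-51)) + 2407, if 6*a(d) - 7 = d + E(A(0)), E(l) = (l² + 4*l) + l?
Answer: -1435/3 ≈ -478.33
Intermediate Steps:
A(q) = 36 (A(q) = -9*(-1 - 3) = -9*(-4) = 36)
E(l) = l² + 5*l
a(d) = 1483/6 + d/6 (a(d) = 7/6 + (d + 36*(5 + 36))/6 = 7/6 + (d + 36*41)/6 = 7/6 + (d + 1476)/6 = 7/6 + (1476 + d)/6 = 7/6 + (246 + d/6) = 1483/6 + d/6)
(-3124 + a(-51)) + 2407 = (-3124 + (1483/6 + (⅙)*(-51))) + 2407 = (-3124 + (1483/6 - 17/2)) + 2407 = (-3124 + 716/3) + 2407 = -8656/3 + 2407 = -1435/3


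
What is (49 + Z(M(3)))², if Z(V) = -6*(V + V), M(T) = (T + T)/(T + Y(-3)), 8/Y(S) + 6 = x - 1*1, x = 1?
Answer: 841/25 ≈ 33.640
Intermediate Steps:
Y(S) = -4/3 (Y(S) = 8/(-6 + (1 - 1*1)) = 8/(-6 + (1 - 1)) = 8/(-6 + 0) = 8/(-6) = 8*(-⅙) = -4/3)
M(T) = 2*T/(-4/3 + T) (M(T) = (T + T)/(T - 4/3) = (2*T)/(-4/3 + T) = 2*T/(-4/3 + T))
Z(V) = -12*V
(49 + Z(M(3)))² = (49 - 72*3/(-4 + 3*3))² = (49 - 72*3/(-4 + 9))² = (49 - 72*3/5)² = (49 - 12*18/5)² = (49 - 216/5)² = (29/5)² = 841/25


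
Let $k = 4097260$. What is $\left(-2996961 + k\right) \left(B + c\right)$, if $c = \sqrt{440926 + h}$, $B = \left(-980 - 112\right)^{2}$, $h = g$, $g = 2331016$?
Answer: $1312066946736 + 1100299 \sqrt{2771942} \approx 1.3139 \cdot 10^{12}$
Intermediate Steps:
$h = 2331016$
$B = 1192464$ ($B = \left(-1092\right)^{2} = 1192464$)
$c = \sqrt{2771942}$ ($c = \sqrt{440926 + 2331016} = \sqrt{2771942} \approx 1664.9$)
$\left(-2996961 + k\right) \left(B + c\right) = \left(-2996961 + 4097260\right) \left(1192464 + \sqrt{2771942}\right) = 1100299 \left(1192464 + \sqrt{2771942}\right) = 1312066946736 + 1100299 \sqrt{2771942}$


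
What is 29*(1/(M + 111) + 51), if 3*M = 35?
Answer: 544359/368 ≈ 1479.2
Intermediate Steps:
M = 35/3 (M = (⅓)*35 = 35/3 ≈ 11.667)
29*(1/(M + 111) + 51) = 29*(1/(35/3 + 111) + 51) = 29*(1/(368/3) + 51) = 29*(3/368 + 51) = 29*(18771/368) = 544359/368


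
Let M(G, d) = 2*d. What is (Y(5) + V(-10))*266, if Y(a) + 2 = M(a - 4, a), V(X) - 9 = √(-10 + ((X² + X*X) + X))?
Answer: 4522 + 1596*√5 ≈ 8090.8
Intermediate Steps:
V(X) = 9 + √(-10 + X + 2*X²) (V(X) = 9 + √(-10 + ((X² + X*X) + X)) = 9 + √(-10 + ((X² + X²) + X)) = 9 + √(-10 + (2*X² + X)) = 9 + √(-10 + (X + 2*X²)) = 9 + √(-10 + X + 2*X²))
Y(a) = -2 + 2*a
(Y(5) + V(-10))*266 = ((-2 + 2*5) + (9 + √(-10 - 10 + 2*(-10)²)))*266 = ((-2 + 10) + (9 + √(-10 - 10 + 2*100)))*266 = (8 + (9 + √(-10 - 10 + 200)))*266 = (8 + (9 + √180))*266 = (8 + (9 + 6*√5))*266 = (17 + 6*√5)*266 = 4522 + 1596*√5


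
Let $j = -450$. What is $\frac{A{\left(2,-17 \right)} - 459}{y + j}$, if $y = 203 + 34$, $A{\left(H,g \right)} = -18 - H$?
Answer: $\frac{479}{213} \approx 2.2488$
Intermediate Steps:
$y = 237$
$\frac{A{\left(2,-17 \right)} - 459}{y + j} = \frac{\left(-18 - 2\right) - 459}{237 - 450} = \frac{\left(-18 - 2\right) - 459}{-213} = \left(-20 - 459\right) \left(- \frac{1}{213}\right) = \left(-479\right) \left(- \frac{1}{213}\right) = \frac{479}{213}$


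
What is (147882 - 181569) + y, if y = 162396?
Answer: 128709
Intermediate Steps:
(147882 - 181569) + y = (147882 - 181569) + 162396 = -33687 + 162396 = 128709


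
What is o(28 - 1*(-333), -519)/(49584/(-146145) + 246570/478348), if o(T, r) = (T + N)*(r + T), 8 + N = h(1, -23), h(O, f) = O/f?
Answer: -14944548804368040/47213500769 ≈ -3.1653e+5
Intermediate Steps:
N = -185/23 (N = -8 + 1/(-23) = -8 + 1*(-1/23) = -8 - 1/23 = -185/23 ≈ -8.0435)
o(T, r) = (-185/23 + T)*(T + r) (o(T, r) = (T - 185/23)*(r + T) = (-185/23 + T)*(T + r))
o(28 - 1*(-333), -519)/(49584/(-146145) + 246570/478348) = ((28 - 1*(-333))² - 185*(28 - 1*(-333))/23 - 185/23*(-519) + (28 - 1*(-333))*(-519))/(49584/(-146145) + 246570/478348) = ((28 + 333)² - 185*(28 + 333)/23 + 96015/23 + (28 + 333)*(-519))/(49584*(-1/146145) + 246570*(1/478348)) = (361² - 185/23*361 + 96015/23 + 361*(-519))/(-16528/48715 + 123285/239174) = (130321 - 66785/23 + 96015/23 - 187359)/(2052760903/11651361410) = -1282644/23*11651361410/2052760903 = -14944548804368040/47213500769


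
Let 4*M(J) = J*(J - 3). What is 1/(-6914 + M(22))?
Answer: -2/13619 ≈ -0.00014685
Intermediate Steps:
M(J) = J*(-3 + J)/4 (M(J) = (J*(J - 3))/4 = (J*(-3 + J))/4 = J*(-3 + J)/4)
1/(-6914 + M(22)) = 1/(-6914 + (1/4)*22*(-3 + 22)) = 1/(-6914 + (1/4)*22*19) = 1/(-6914 + 209/2) = 1/(-13619/2) = -2/13619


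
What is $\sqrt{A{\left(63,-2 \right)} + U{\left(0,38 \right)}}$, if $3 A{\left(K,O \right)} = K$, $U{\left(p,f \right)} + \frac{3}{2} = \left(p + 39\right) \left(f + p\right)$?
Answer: $\frac{\sqrt{6006}}{2} \approx 38.749$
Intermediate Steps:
$U{\left(p,f \right)} = - \frac{3}{2} + \left(39 + p\right) \left(f + p\right)$ ($U{\left(p,f \right)} = - \frac{3}{2} + \left(p + 39\right) \left(f + p\right) = - \frac{3}{2} + \left(39 + p\right) \left(f + p\right)$)
$A{\left(K,O \right)} = \frac{K}{3}$
$\sqrt{A{\left(63,-2 \right)} + U{\left(0,38 \right)}} = \sqrt{\frac{1}{3} \cdot 63 + \left(- \frac{3}{2} + 0^{2} + 39 \cdot 38 + 39 \cdot 0 + 38 \cdot 0\right)} = \sqrt{21 + \left(- \frac{3}{2} + 0 + 1482 + 0 + 0\right)} = \sqrt{21 + \frac{2961}{2}} = \sqrt{\frac{3003}{2}} = \frac{\sqrt{6006}}{2}$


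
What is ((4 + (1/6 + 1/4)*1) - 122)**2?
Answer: 1990921/144 ≈ 13826.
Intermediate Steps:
((4 + (1/6 + 1/4)*1) - 122)**2 = ((4 + (5/12)*1) - 122)**2 = ((4 + 5/12) - 122)**2 = (53/12 - 122)**2 = (-1411/12)**2 = 1990921/144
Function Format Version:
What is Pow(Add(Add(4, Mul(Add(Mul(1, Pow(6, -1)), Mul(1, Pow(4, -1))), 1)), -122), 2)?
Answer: Rational(1990921, 144) ≈ 13826.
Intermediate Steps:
Pow(Add(Add(4, Mul(Add(Mul(1, Pow(6, -1)), Mul(1, Pow(4, -1))), 1)), -122), 2) = Pow(Add(Add(4, Mul(Add(Mul(1, Rational(1, 6)), Mul(1, Rational(1, 4))), 1)), -122), 2) = Pow(Add(Add(4, Mul(Add(Rational(1, 6), Rational(1, 4)), 1)), -122), 2) = Pow(Add(Add(4, Mul(Rational(5, 12), 1)), -122), 2) = Pow(Add(Add(4, Rational(5, 12)), -122), 2) = Pow(Add(Rational(53, 12), -122), 2) = Pow(Rational(-1411, 12), 2) = Rational(1990921, 144)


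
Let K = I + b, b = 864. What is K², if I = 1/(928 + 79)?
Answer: 756985262401/1014049 ≈ 7.4650e+5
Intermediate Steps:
I = 1/1007 ≈ 0.00099305
K = 870049/1007 (K = 1/1007 + 864 = 870049/1007 ≈ 864.00)
K² = (870049/1007)² = 756985262401/1014049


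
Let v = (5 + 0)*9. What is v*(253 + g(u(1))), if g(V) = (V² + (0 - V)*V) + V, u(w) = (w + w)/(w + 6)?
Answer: 79785/7 ≈ 11398.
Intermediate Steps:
u(w) = 2*w/(6 + w) (u(w) = (2*w)/(6 + w) = 2*w/(6 + w))
v = 45 (v = 5*9 = 45)
g(V) = V (g(V) = (V² + (-V)*V) + V = (V² - V²) + V = 0 + V = V)
v*(253 + g(u(1))) = 45*(253 + 2*1/(6 + 1)) = 45*(253 + 2*1/7) = 45*(253 + 2*1*(⅐)) = 45*(253 + 2/7) = 45*(1773/7) = 79785/7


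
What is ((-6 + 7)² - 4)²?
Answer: 9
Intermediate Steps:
((-6 + 7)² - 4)² = (1² - 4)² = (1 - 4)² = (-3)² = 9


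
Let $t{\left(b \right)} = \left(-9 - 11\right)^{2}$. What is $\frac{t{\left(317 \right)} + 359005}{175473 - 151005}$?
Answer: $\frac{359405}{24468} \approx 14.689$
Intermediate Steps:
$t{\left(b \right)} = 400$ ($t{\left(b \right)} = \left(-20\right)^{2} = 400$)
$\frac{t{\left(317 \right)} + 359005}{175473 - 151005} = \frac{400 + 359005}{175473 - 151005} = \frac{359405}{24468}$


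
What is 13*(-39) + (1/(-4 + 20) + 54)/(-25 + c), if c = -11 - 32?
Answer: -552481/1088 ≈ -507.79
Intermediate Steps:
c = -43
13*(-39) + (1/(-4 + 20) + 54)/(-25 + c) = 13*(-39) + (1/(-4 + 20) + 54)/(-25 - 43) = -507 + (1/16 + 54)/(-68) = -507 + (1/16 + 54)*(-1/68) = -507 + (865/16)*(-1/68) = -507 - 865/1088 = -552481/1088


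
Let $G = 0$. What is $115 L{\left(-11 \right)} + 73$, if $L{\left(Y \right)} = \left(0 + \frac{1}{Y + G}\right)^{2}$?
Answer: $\frac{8948}{121} \approx 73.95$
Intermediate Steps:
$L{\left(Y \right)} = \frac{1}{Y^{2}}$ ($L{\left(Y \right)} = \left(0 + \frac{1}{Y + 0}\right)^{2} = \left(0 + \frac{1}{Y}\right)^{2} = \left(\frac{1}{Y}\right)^{2} = \frac{1}{Y^{2}}$)
$115 L{\left(-11 \right)} + 73 = \frac{115}{121} + 73 = \frac{8948}{121}$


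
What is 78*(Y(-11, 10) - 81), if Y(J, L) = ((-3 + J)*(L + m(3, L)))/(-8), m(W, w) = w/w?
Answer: -9633/2 ≈ -4816.5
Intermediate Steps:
m(W, w) = 1
Y(J, L) = -(1 + L)*(-3 + J)/8 (Y(J, L) = ((-3 + J)*(L + 1))/(-8) = ((-3 + J)*(1 + L))*(-1/8) = ((1 + L)*(-3 + J))*(-1/8) = -(1 + L)*(-3 + J)/8)
78*(Y(-11, 10) - 81) = 78*((3/8 - 1/8*(-11) + (3/8)*10 - 1/8*(-11)*10) - 81) = 78*((3/8 + 11/8 + 15/4 + 55/4) - 81) = 78*(77/4 - 81) = 78*(-247/4) = -9633/2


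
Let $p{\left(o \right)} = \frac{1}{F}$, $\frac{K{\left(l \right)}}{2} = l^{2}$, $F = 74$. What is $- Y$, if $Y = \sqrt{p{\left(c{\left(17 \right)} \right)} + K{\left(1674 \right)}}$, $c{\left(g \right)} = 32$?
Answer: $- \frac{\sqrt{30690526826}}{74} \approx -2367.4$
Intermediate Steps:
$K{\left(l \right)} = 2 l^{2}$
$p{\left(o \right)} = \frac{1}{74}$
$Y = \frac{\sqrt{30690526826}}{74}$ ($Y = \sqrt{\frac{1}{74} + 2 \cdot 1674^{2}} = \sqrt{\frac{1}{74} + 2 \cdot 2802276} = \sqrt{\frac{1}{74} + 5604552} = \sqrt{\frac{414736849}{74}} = \frac{\sqrt{30690526826}}{74} \approx 2367.4$)
$- Y = - \frac{\sqrt{30690526826}}{74}$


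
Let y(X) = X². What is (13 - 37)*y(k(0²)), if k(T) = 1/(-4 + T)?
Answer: -3/2 ≈ -1.5000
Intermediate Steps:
(13 - 37)*y(k(0²)) = (13 - 37)*(1/(-4 + 0²))² = -24/(-4 + 0)² = -24*(1/(-4))² = -24*(-¼)² = -24*1/16 = -3/2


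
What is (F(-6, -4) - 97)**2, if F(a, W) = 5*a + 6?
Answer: 14641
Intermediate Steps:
F(a, W) = 6 + 5*a
(F(-6, -4) - 97)**2 = ((6 + 5*(-6)) - 97)**2 = ((6 - 30) - 97)**2 = (-24 - 97)**2 = (-121)**2 = 14641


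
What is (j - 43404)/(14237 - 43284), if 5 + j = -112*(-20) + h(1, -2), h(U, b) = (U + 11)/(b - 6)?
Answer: 82341/58094 ≈ 1.4174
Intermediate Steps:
h(U, b) = (11 + U)/(-6 + b)
j = 4467/2 (j = -5 + (-112*(-20) + (11 + 1)/(-6 - 2)) = -5 + (2240 + 12/(-8)) = -5 + (2240 - ⅛*12) = -5 + (2240 - 3/2) = -5 + 4477/2 = 4467/2 ≈ 2233.5)
(j - 43404)/(14237 - 43284) = (4467/2 - 43404)/(14237 - 43284) = -82341/2/(-29047) = -82341/2*(-1/29047) = 82341/58094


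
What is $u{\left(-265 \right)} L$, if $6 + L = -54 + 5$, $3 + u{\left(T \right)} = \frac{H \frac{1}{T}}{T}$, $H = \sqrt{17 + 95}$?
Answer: $165 - \frac{44 \sqrt{7}}{14045} \approx 164.99$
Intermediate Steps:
$H = 4 \sqrt{7}$ ($H = \sqrt{112} = 4 \sqrt{7} \approx 10.583$)
$u{\left(T \right)} = -3 + \frac{4 \sqrt{7}}{T^{2}}$ ($u{\left(T \right)} = -3 + \frac{4 \sqrt{7} \frac{1}{T}}{T} = -3 + \frac{4 \sqrt{7}}{T^{2}}$)
$L = -55$ ($L = -6 + \left(-54 + 5\right) = -6 - 49 = -55$)
$u{\left(-265 \right)} L = \left(-3 + \frac{4 \sqrt{7}}{70225}\right) \left(-55\right) = 165 - \frac{44 \sqrt{7}}{14045}$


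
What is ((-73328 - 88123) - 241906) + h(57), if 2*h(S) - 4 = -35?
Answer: -806745/2 ≈ -4.0337e+5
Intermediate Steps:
h(S) = -31/2 (h(S) = 2 + (½)*(-35) = 2 - 35/2 = -31/2)
((-73328 - 88123) - 241906) + h(57) = ((-73328 - 88123) - 241906) - 31/2 = (-161451 - 241906) - 31/2 = -403357 - 31/2 = -806745/2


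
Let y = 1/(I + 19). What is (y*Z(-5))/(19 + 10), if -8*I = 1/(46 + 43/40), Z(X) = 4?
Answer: 1883/259347 ≈ 0.0072605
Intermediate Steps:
I = -5/1883 (I = -1/(8*(46 + 43/40)) = -1/(8*1883/40) = -⅛*40/1883 = -5/1883 ≈ -0.0026553)
y = 1883/35772 (y = 1/(-5/1883 + 19) = 1/(35772/1883) = 1883/35772 ≈ 0.052639)
(y*Z(-5))/(19 + 10) = ((1883/35772)*4)/(19 + 10) = (1883/8943)/29 = (1883/8943)*(1/29) = 1883/259347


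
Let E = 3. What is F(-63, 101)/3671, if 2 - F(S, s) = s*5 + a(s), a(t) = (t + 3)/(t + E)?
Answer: -504/3671 ≈ -0.13729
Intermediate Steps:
a(t) = 1 (a(t) = (t + 3)/(t + 3) = (3 + t)/(3 + t) = 1)
F(S, s) = 1 - 5*s (F(S, s) = 2 - (s*5 + 1) = 2 - (5*s + 1) = 2 - (1 + 5*s) = 2 + (-1 - 5*s) = 1 - 5*s)
F(-63, 101)/3671 = (1 - 5*101)/3671 = (1 - 505)*(1/3671) = -504*1/3671 = -504/3671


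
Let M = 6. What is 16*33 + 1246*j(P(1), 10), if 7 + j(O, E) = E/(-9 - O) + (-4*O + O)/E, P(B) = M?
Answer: -169012/15 ≈ -11267.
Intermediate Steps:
P(B) = 6
j(O, E) = -7 + E/(-9 - O) - 3*O/E (j(O, E) = -7 + (E/(-9 - O) + (-4*O + O)/E) = -7 + (E/(-9 - O) + (-3*O)/E) = -7 + (E/(-9 - O) - 3*O/E) = -7 + E/(-9 - O) - 3*O/E)
16*33 + 1246*j(P(1), 10) = 16*33 + 1246*((-1*10² - 63*10 - 27*6 - 3*6² - 7*10*6)/(10*(9 + 6))) = 528 + 1246*((⅒)*(-1*100 - 630 - 162 - 3*36 - 420)/15) = 528 + 1246*((⅒)*(1/15)*(-100 - 630 - 162 - 108 - 420)) = 528 + 1246*((⅒)*(1/15)*(-1420)) = 528 + 1246*(-142/15) = 528 - 176932/15 = -169012/15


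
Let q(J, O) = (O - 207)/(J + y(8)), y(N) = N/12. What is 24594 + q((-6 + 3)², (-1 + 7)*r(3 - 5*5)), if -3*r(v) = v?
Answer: 712737/29 ≈ 24577.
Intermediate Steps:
r(v) = -v/3
y(N) = N/12 (y(N) = N*(1/12) = N/12)
q(J, O) = (-207 + O)/(⅔ + J) (q(J, O) = (O - 207)/(J + (1/12)*8) = (-207 + O)/(J + ⅔) = (-207 + O)/(⅔ + J))
24594 + q((-6 + 3)², (-1 + 7)*r(3 - 5*5)) = 24594 + 3*(-207 + (-1 + 7)*(-(3 - 5*5)/3))/(2 + 3*(-6 + 3)²) = 24594 + 3*(-207 + 6*(-(3 - 25)/3))/(2 + 3*(-3)²) = 24594 + 3*(-207 + 6*(-⅓*(-22)))/(2 + 3*9) = 24594 + 3*(-207 + 6*(22/3))/(2 + 27) = 24594 + 3*(-207 + 44)/29 = 24594 + 3*(1/29)*(-163) = 24594 - 489/29 = 712737/29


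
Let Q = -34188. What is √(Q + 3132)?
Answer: 4*I*√1941 ≈ 176.23*I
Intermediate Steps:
√(Q + 3132) = √(-34188 + 3132) = √(-31056) = 4*I*√1941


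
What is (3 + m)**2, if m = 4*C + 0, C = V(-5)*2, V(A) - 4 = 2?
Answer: 2601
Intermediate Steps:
V(A) = 6 (V(A) = 4 + 2 = 6)
C = 12 (C = 6*2 = 12)
m = 48 (m = 4*12 + 0 = 48 + 0 = 48)
(3 + m)**2 = (3 + 48)**2 = 51**2 = 2601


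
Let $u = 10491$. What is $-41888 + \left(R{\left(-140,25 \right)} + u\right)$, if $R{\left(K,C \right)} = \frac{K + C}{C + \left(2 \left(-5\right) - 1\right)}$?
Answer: $- \frac{439673}{14} \approx -31405.0$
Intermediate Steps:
$R{\left(K,C \right)} = \frac{C + K}{-11 + C}$ ($R{\left(K,C \right)} = \frac{C + K}{C - 11} = \frac{C + K}{-11 + C}$)
$-41888 + \left(R{\left(-140,25 \right)} + u\right) = -41888 + \left(\frac{25 - 140}{-11 + 25} + 10491\right) = -41888 + \left(\frac{1}{14} \left(-115\right) + 10491\right) = -41888 + \left(- \frac{115}{14} + 10491\right) = -41888 + \frac{146759}{14} = - \frac{439673}{14}$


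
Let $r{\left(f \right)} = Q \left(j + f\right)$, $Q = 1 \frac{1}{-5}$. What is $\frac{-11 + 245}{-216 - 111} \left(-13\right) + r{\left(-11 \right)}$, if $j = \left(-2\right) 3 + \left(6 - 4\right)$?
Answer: $\frac{1341}{109} \approx 12.303$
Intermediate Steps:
$Q = - \frac{1}{5}$ ($Q = 1 \left(- \frac{1}{5}\right) = - \frac{1}{5} \approx -0.2$)
$j = -4$ ($j = -6 + 2 = -4$)
$r{\left(f \right)} = \frac{4}{5} - \frac{f}{5}$ ($r{\left(f \right)} = - \frac{-4 + f}{5} = \frac{4}{5} - \frac{f}{5}$)
$\frac{-11 + 245}{-216 - 111} \left(-13\right) + r{\left(-11 \right)} = \frac{-11 + 245}{-216 - 111} \left(-13\right) + \left(\frac{4}{5} - - \frac{11}{5}\right) = \frac{234}{-327} \left(-13\right) + \left(\frac{4}{5} + \frac{11}{5}\right) = 234 \left(- \frac{1}{327}\right) \left(-13\right) + 3 = \left(- \frac{78}{109}\right) \left(-13\right) + 3 = \frac{1014}{109} + 3 = \frac{1341}{109}$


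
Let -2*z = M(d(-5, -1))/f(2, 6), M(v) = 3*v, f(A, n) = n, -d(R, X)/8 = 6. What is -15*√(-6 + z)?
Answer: -15*√6 ≈ -36.742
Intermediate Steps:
d(R, X) = -48 (d(R, X) = -8*6 = -48)
z = 12 (z = -3*(-48)/(2*6) = -(-72)/6 = -½*(-24) = 12)
-15*√(-6 + z) = -15*√(-6 + 12) = -15*√6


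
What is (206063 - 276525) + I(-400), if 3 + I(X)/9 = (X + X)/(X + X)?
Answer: -70480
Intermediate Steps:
I(X) = -18 (I(X) = -27 + 9*((X + X)/(X + X)) = -27 + 9*((2*X)/((2*X))) = -27 + 9*((2*X)*(1/(2*X))) = -27 + 9*1 = -27 + 9 = -18)
(206063 - 276525) + I(-400) = (206063 - 276525) - 18 = -70462 - 18 = -70480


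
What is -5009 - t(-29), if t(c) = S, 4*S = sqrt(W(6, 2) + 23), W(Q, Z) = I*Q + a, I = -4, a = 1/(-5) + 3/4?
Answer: -5009 - 3*I*sqrt(5)/40 ≈ -5009.0 - 0.16771*I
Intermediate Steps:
a = 11/20 (a = 1*(-1/5) + 3*(1/4) = -1/5 + 3/4 = 11/20 ≈ 0.55000)
W(Q, Z) = 11/20 - 4*Q (W(Q, Z) = -4*Q + 11/20 = 11/20 - 4*Q)
S = 3*I*sqrt(5)/40 (S = sqrt((11/20 - 4*6) + 23)/4 = sqrt((11/20 - 24) + 23)/4 = sqrt(-469/20 + 23)/4 = sqrt(-9/20)/4 = (3*I*sqrt(5)/10)/4 = 3*I*sqrt(5)/40 ≈ 0.16771*I)
t(c) = 3*I*sqrt(5)/40
-5009 - t(-29) = -5009 - 3*I*sqrt(5)/40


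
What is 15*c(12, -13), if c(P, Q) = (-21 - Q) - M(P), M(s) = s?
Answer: -300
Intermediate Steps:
c(P, Q) = -21 - P - Q (c(P, Q) = (-21 - Q) - P = -21 - P - Q)
15*c(12, -13) = 15*(-21 - 1*12 - 1*(-13)) = 15*(-21 - 12 + 13) = 15*(-20) = -300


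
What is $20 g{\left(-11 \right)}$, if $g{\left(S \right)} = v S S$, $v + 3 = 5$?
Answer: $4840$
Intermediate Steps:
$v = 2$ ($v = -3 + 5 = 2$)
$g{\left(S \right)} = 2 S^{2}$ ($g{\left(S \right)} = 2 S S = 2 S^{2}$)
$20 g{\left(-11 \right)} = 20 \cdot 2 \left(-11\right)^{2} = 20 \cdot 2 \cdot 121 = 20 \cdot 242 = 4840$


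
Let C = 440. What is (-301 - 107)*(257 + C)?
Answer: -284376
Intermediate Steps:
(-301 - 107)*(257 + C) = (-301 - 107)*(257 + 440) = -408*697 = -284376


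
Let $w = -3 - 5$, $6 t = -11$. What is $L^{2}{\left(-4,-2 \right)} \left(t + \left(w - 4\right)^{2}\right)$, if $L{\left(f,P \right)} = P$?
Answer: $\frac{1706}{3} \approx 568.67$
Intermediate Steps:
$t = - \frac{11}{6}$ ($t = \frac{1}{6} \left(-11\right) = - \frac{11}{6} \approx -1.8333$)
$w = -8$
$L^{2}{\left(-4,-2 \right)} \left(t + \left(w - 4\right)^{2}\right) = \left(-2\right)^{2} \left(- \frac{11}{6} + \left(-8 - 4\right)^{2}\right) = 4 \left(- \frac{11}{6} + \left(-12\right)^{2}\right) = 4 \left(- \frac{11}{6} + 144\right) = 4 \cdot \frac{853}{6} = \frac{1706}{3}$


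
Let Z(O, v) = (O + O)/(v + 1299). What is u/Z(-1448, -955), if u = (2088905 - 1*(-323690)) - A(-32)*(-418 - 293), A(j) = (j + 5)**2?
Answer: -63014651/181 ≈ -3.4815e+5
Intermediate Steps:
Z(O, v) = 2*O/(1299 + v) (Z(O, v) = (2*O)/(1299 + v) = 2*O/(1299 + v))
A(j) = (5 + j)**2
u = 2930914 (u = (2088905 - 1*(-323690)) - (5 - 32)**2*(-418 - 293) = (2088905 + 323690) - (-27)**2*(-711) = 2412595 - 729*(-711) = 2412595 - 1*(-518319) = 2412595 + 518319 = 2930914)
u/Z(-1448, -955) = 2930914/((2*(-1448)/(1299 - 955))) = 2930914/((2*(-1448)/344)) = 2930914/((2*(-1448)*(1/344))) = 2930914/(-362/43) = 2930914*(-43/362) = -63014651/181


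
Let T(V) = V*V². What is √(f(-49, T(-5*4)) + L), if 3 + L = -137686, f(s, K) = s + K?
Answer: I*√145738 ≈ 381.76*I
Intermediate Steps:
T(V) = V³
f(s, K) = K + s
L = -137689 (L = -3 - 137686 = -137689)
√(f(-49, T(-5*4)) + L) = √(((-5*4)³ - 49) - 137689) = √(((-20)³ - 49) - 137689) = √((-8000 - 49) - 137689) = √(-8049 - 137689) = √(-145738) = I*√145738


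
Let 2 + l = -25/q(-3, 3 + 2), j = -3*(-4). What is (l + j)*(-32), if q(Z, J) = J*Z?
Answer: -1120/3 ≈ -373.33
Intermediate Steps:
j = 12
l = -1/3 (l = -2 - 25*(-1/(3*(3 + 2))) = -2 - 25/(5*(-3)) = -2 - 25/(-15) = -2 - 25*(-1/15) = -2 + 5/3 = -1/3 ≈ -0.33333)
(l + j)*(-32) = (-1/3 + 12)*(-32) = (35/3)*(-32) = -1120/3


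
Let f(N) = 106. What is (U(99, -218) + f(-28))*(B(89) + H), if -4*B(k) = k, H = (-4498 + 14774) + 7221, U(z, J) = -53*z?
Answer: -359350759/4 ≈ -8.9838e+7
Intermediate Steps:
H = 17497 (H = 10276 + 7221 = 17497)
B(k) = -k/4
(U(99, -218) + f(-28))*(B(89) + H) = (-53*99 + 106)*(-¼*89 + 17497) = (-5247 + 106)*(-89/4 + 17497) = -5141*69899/4 = -359350759/4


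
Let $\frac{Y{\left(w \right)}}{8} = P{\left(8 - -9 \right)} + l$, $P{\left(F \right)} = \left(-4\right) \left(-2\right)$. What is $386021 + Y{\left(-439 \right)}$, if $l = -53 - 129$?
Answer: $384629$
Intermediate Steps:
$P{\left(F \right)} = 8$
$l = -182$
$Y{\left(w \right)} = -1392$ ($Y{\left(w \right)} = 8 \left(8 - 182\right) = 8 \left(-174\right) = -1392$)
$386021 + Y{\left(-439 \right)} = 386021 - 1392 = 384629$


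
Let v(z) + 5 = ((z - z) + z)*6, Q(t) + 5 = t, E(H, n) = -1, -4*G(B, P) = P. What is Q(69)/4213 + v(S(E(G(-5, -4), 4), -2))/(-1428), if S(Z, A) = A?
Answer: 9589/353892 ≈ 0.027096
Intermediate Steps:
G(B, P) = -P/4
Q(t) = -5 + t
v(z) = -5 + 6*z (v(z) = -5 + ((z - z) + z)*6 = -5 + (0 + z)*6 = -5 + z*6 = -5 + 6*z)
Q(69)/4213 + v(S(E(G(-5, -4), 4), -2))/(-1428) = (-5 + 69)/4213 + (-5 + 6*(-2))/(-1428) = 64*(1/4213) + (-5 - 12)*(-1/1428) = 64/4213 - 17*(-1/1428) = 64/4213 + 1/84 = 9589/353892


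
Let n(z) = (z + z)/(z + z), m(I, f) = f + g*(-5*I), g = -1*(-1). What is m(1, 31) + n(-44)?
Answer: 27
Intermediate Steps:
g = 1
m(I, f) = f - 5*I (m(I, f) = f + 1*(-5*I) = f - 5*I)
n(z) = 1 (n(z) = (2*z)/((2*z)) = (2*z)*(1/(2*z)) = 1)
m(1, 31) + n(-44) = (31 - 5*1) + 1 = (31 - 5) + 1 = 26 + 1 = 27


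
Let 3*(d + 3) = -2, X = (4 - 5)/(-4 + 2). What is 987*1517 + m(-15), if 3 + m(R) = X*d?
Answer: 8983645/6 ≈ 1.4973e+6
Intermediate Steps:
X = ½ (X = -1/(-2) = -1*(-½) = ½ ≈ 0.50000)
d = -11/3 (d = -3 + (⅓)*(-2) = -3 - ⅔ = -11/3 ≈ -3.6667)
m(R) = -29/6 (m(R) = -3 + (½)*(-11/3) = -3 - 11/6 = -29/6)
987*1517 + m(-15) = 987*1517 - 29/6 = 1497279 - 29/6 = 8983645/6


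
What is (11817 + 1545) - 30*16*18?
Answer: 4722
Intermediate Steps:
(11817 + 1545) - 30*16*18 = 13362 - 480*18 = 13362 - 8640 = 4722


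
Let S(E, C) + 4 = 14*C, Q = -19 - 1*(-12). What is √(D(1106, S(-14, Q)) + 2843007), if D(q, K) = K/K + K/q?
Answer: √869417405269/553 ≈ 1686.1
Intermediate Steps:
Q = -7 (Q = -19 + 12 = -7)
S(E, C) = -4 + 14*C
D(q, K) = 1 + K/q
√(D(1106, S(-14, Q)) + 2843007) = √(((-4 + 14*(-7)) + 1106)/1106 + 2843007) = √(((-4 - 98) + 1106)/1106 + 2843007) = √((-102 + 1106)/1106 + 2843007) = √((1/1106)*1004 + 2843007) = √(502/553 + 2843007) = √(1572183373/553) = √869417405269/553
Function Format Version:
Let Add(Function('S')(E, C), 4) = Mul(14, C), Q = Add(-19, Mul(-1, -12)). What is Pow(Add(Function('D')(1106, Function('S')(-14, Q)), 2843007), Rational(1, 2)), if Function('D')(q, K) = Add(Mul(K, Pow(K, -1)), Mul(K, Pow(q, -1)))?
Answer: Mul(Rational(1, 553), Pow(869417405269, Rational(1, 2))) ≈ 1686.1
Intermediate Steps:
Q = -7 (Q = Add(-19, 12) = -7)
Function('S')(E, C) = Add(-4, Mul(14, C))
Function('D')(q, K) = Add(1, Mul(K, Pow(q, -1)))
Pow(Add(Function('D')(1106, Function('S')(-14, Q)), 2843007), Rational(1, 2)) = Pow(Add(Mul(Pow(1106, -1), Add(Add(-4, Mul(14, -7)), 1106)), 2843007), Rational(1, 2)) = Pow(Add(Mul(Rational(1, 1106), Add(Add(-4, -98), 1106)), 2843007), Rational(1, 2)) = Pow(Add(Mul(Rational(1, 1106), Add(-102, 1106)), 2843007), Rational(1, 2)) = Pow(Add(Mul(Rational(1, 1106), 1004), 2843007), Rational(1, 2)) = Pow(Add(Rational(502, 553), 2843007), Rational(1, 2)) = Pow(Rational(1572183373, 553), Rational(1, 2)) = Mul(Rational(1, 553), Pow(869417405269, Rational(1, 2)))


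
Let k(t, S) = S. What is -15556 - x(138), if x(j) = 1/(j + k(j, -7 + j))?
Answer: -4184565/269 ≈ -15556.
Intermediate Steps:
x(j) = 1/(-7 + 2*j) (x(j) = 1/(j + (-7 + j)) = 1/(-7 + 2*j))
-15556 - x(138) = -15556 - 1/(-7 + 2*138) = -15556 - 1/(-7 + 276) = -15556 - 1/269 = -4184565/269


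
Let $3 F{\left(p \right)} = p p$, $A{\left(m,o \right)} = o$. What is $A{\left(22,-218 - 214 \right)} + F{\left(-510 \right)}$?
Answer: $86268$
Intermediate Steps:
$F{\left(p \right)} = \frac{p^{2}}{3}$ ($F{\left(p \right)} = \frac{p p}{3} = \frac{p^{2}}{3}$)
$A{\left(22,-218 - 214 \right)} + F{\left(-510 \right)} = \left(-218 - 214\right) + \frac{\left(-510\right)^{2}}{3} = \left(-218 - 214\right) + \frac{1}{3} \cdot 260100 = -432 + 86700 = 86268$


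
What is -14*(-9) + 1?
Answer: 127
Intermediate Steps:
-14*(-9) + 1 = 126 + 1 = 127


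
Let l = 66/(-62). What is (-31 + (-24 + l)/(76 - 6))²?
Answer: 94497841/96100 ≈ 983.33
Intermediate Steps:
l = -33/31 (l = 66*(-1/62) = -33/31 ≈ -1.0645)
(-31 + (-24 + l)/(76 - 6))² = (-31 + (-24 - 33/31)/(76 - 6))² = (-31 - 777/31/70)² = (-31 - 777/31*1/70)² = (-31 - 111/310)² = (-9721/310)² = 94497841/96100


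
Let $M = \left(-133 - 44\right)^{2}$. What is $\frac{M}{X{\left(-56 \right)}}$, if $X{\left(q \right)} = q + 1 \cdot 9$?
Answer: $- \frac{31329}{47} \approx -666.57$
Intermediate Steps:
$X{\left(q \right)} = 9 + q$ ($X{\left(q \right)} = q + 9 = 9 + q$)
$M = 31329$ ($M = \left(-177\right)^{2} = 31329$)
$\frac{M}{X{\left(-56 \right)}} = \frac{31329}{9 - 56} = \frac{31329}{-47} = 31329 \left(- \frac{1}{47}\right) = - \frac{31329}{47}$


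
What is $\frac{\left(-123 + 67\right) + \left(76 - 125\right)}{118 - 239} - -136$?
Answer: $\frac{16561}{121} \approx 136.87$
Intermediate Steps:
$\frac{\left(-123 + 67\right) + \left(76 - 125\right)}{118 - 239} - -136 = \frac{-56 - 49}{-121} + 136 = \left(-105\right) \left(- \frac{1}{121}\right) + 136 = \frac{105}{121} + 136 = \frac{16561}{121}$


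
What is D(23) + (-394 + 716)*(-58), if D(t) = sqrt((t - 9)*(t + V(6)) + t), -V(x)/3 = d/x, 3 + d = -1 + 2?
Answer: -18676 + sqrt(359) ≈ -18657.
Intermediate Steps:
d = -2 (d = -3 + (-1 + 2) = -3 + 1 = -2)
V(x) = 6/x (V(x) = -(-6)/x = 6/x)
D(t) = sqrt(t + (1 + t)*(-9 + t)) (D(t) = sqrt((t - 9)*(t + 6/6) + t) = sqrt((-9 + t)*(t + 6*(1/6)) + t) = sqrt((-9 + t)*(t + 1) + t) = sqrt((-9 + t)*(1 + t) + t) = sqrt((1 + t)*(-9 + t) + t) = sqrt(t + (1 + t)*(-9 + t)))
D(23) + (-394 + 716)*(-58) = sqrt(-9 + 23**2 - 7*23) + (-394 + 716)*(-58) = sqrt(-9 + 529 - 161) + 322*(-58) = sqrt(359) - 18676 = -18676 + sqrt(359)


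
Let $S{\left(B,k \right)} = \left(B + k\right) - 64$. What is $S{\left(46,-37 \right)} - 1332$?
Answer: $-1387$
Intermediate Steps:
$S{\left(B,k \right)} = -64 + B + k$
$S{\left(46,-37 \right)} - 1332 = \left(-64 + 46 - 37\right) - 1332 = -55 - 1332 = -1387$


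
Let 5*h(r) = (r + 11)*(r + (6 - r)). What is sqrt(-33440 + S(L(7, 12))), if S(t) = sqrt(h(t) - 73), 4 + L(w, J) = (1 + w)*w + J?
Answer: sqrt(-33440 + sqrt(17)) ≈ 182.85*I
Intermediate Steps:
h(r) = 66/5 + 6*r/5 (h(r) = ((r + 11)*(r + (6 - r)))/5 = ((11 + r)*6)/5 = (66 + 6*r)/5 = 66/5 + 6*r/5)
L(w, J) = -4 + J + w*(1 + w) (L(w, J) = -4 + ((1 + w)*w + J) = -4 + (w*(1 + w) + J) = -4 + (J + w*(1 + w)) = -4 + J + w*(1 + w))
S(t) = sqrt(-299/5 + 6*t/5) (S(t) = sqrt((66/5 + 6*t/5) - 73) = sqrt(-299/5 + 6*t/5))
sqrt(-33440 + S(L(7, 12))) = sqrt(-33440 + sqrt(-1495 + 30*(-4 + 12 + 7 + 7**2))/5) = sqrt(-33440 + sqrt(-1495 + 30*(-4 + 12 + 7 + 49))/5) = sqrt(-33440 + sqrt(-1495 + 30*64)/5) = sqrt(-33440 + sqrt(-1495 + 1920)/5) = sqrt(-33440 + sqrt(425)/5) = sqrt(-33440 + (5*sqrt(17))/5) = sqrt(-33440 + sqrt(17))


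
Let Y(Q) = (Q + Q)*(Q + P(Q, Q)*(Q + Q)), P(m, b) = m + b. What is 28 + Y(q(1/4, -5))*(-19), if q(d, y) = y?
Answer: 18078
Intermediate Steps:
P(m, b) = b + m
Y(Q) = 2*Q*(Q + 4*Q²) (Y(Q) = (Q + Q)*(Q + (Q + Q)*(Q + Q)) = (2*Q)*(Q + (2*Q)*(2*Q)) = (2*Q)*(Q + 4*Q²) = 2*Q*(Q + 4*Q²))
28 + Y(q(1/4, -5))*(-19) = 28 + ((-5)²*(2 + 8*(-5)))*(-19) = 28 + (25*(2 - 40))*(-19) = 28 + (25*(-38))*(-19) = 28 - 950*(-19) = 28 + 18050 = 18078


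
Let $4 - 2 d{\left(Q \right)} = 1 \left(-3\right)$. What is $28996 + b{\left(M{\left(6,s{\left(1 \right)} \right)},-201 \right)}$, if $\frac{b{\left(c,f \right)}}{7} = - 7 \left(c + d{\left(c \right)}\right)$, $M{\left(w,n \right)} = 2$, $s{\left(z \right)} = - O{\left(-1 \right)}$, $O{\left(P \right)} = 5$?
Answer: $\frac{57453}{2} \approx 28727.0$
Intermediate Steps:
$d{\left(Q \right)} = \frac{7}{2}$ ($d{\left(Q \right)} = 2 - \frac{1 \left(-3\right)}{2} = 2 - - \frac{3}{2} = 2 + \frac{3}{2} = \frac{7}{2}$)
$s{\left(z \right)} = -5$ ($s{\left(z \right)} = \left(-1\right) 5 = -5$)
$b{\left(c,f \right)} = - \frac{343}{2} - 49 c$ ($b{\left(c,f \right)} = 7 \left(- 7 \left(c + \frac{7}{2}\right)\right) = 7 \left(- 7 \left(\frac{7}{2} + c\right)\right) = 7 \left(- \frac{49}{2} - 7 c\right) = - \frac{343}{2} - 49 c$)
$28996 + b{\left(M{\left(6,s{\left(1 \right)} \right)},-201 \right)} = 28996 - \frac{539}{2} = \frac{57453}{2}$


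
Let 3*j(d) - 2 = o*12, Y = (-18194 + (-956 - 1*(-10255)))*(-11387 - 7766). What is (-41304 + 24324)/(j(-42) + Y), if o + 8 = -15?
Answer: -50940/511097531 ≈ -9.9668e-5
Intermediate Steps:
o = -23 (o = -8 - 15 = -23)
Y = 170365935 (Y = (-18194 + (-956 + 10255))*(-19153) = (-18194 + 9299)*(-19153) = -8895*(-19153) = 170365935)
j(d) = -274/3 (j(d) = ⅔ + (-23*12)/3 = ⅔ + (⅓)*(-276) = ⅔ - 92 = -274/3)
(-41304 + 24324)/(j(-42) + Y) = (-41304 + 24324)/(-274/3 + 170365935) = -16980/511097531/3 = -16980*3/511097531 = -50940/511097531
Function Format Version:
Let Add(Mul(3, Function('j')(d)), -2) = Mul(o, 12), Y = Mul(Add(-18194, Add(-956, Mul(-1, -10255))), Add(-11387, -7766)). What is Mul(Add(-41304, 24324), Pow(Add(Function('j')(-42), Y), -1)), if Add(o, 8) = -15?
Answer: Rational(-50940, 511097531) ≈ -9.9668e-5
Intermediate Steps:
o = -23 (o = Add(-8, -15) = -23)
Y = 170365935 (Y = Mul(Add(-18194, Add(-956, 10255)), -19153) = Mul(Add(-18194, 9299), -19153) = Mul(-8895, -19153) = 170365935)
Function('j')(d) = Rational(-274, 3) (Function('j')(d) = Add(Rational(2, 3), Mul(Rational(1, 3), Mul(-23, 12))) = Add(Rational(2, 3), Mul(Rational(1, 3), -276)) = Add(Rational(2, 3), -92) = Rational(-274, 3))
Mul(Add(-41304, 24324), Pow(Add(Function('j')(-42), Y), -1)) = Mul(Add(-41304, 24324), Pow(Add(Rational(-274, 3), 170365935), -1)) = Mul(-16980, Pow(Rational(511097531, 3), -1)) = Mul(-16980, Rational(3, 511097531)) = Rational(-50940, 511097531)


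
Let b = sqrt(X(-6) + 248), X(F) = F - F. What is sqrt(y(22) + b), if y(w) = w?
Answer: sqrt(22 + 2*sqrt(62)) ≈ 6.1439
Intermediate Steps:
X(F) = 0
b = 2*sqrt(62) (b = sqrt(0 + 248) = sqrt(248) = 2*sqrt(62) ≈ 15.748)
sqrt(y(22) + b) = sqrt(22 + 2*sqrt(62))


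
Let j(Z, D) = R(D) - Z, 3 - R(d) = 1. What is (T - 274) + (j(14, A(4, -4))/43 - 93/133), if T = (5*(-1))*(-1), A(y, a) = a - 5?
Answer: -1544006/5719 ≈ -269.98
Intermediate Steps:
R(d) = 2 (R(d) = 3 - 1*1 = 3 - 1 = 2)
A(y, a) = -5 + a
T = 5 (T = -5*(-1) = 5)
j(Z, D) = 2 - Z
(T - 274) + (j(14, A(4, -4))/43 - 93/133) = (5 - 274) + ((2 - 1*14)/43 - 93/133) = -269 + ((2 - 14)*(1/43) - 93*1/133) = -269 + (-12*1/43 - 93/133) = -269 + (-12/43 - 93/133) = -269 - 5595/5719 = -1544006/5719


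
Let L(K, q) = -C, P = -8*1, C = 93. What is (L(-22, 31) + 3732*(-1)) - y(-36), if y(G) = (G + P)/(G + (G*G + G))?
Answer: -1170439/306 ≈ -3825.0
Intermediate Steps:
P = -8
L(K, q) = -93 (L(K, q) = -1*93 = -93)
y(G) = (-8 + G)/(G² + 2*G) (y(G) = (G - 8)/(G + (G*G + G)) = (-8 + G)/(G + (G² + G)) = (-8 + G)/(G + (G + G²)) = (-8 + G)/(G² + 2*G))
(L(-22, 31) + 3732*(-1)) - y(-36) = (-93 + 3732*(-1)) - (-8 - 36)/((-36)*(2 - 36)) = (-93 - 3732) - (-1)*(-44)/(36*(-34)) = -3825 - (-1)*(-1)*(-44)/(36*34) = -3825 - 1*(-11/306) = -3825 + 11/306 = -1170439/306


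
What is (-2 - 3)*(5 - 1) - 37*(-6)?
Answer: 202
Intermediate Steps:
(-2 - 3)*(5 - 1) - 37*(-6) = -5*4 + 222 = -20 + 222 = 202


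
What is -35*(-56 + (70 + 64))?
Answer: -2730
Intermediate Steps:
-35*(-56 + (70 + 64)) = -35*(-56 + 134) = -35*78 = -2730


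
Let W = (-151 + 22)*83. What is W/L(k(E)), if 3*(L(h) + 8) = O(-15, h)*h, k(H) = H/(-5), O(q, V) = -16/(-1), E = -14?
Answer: -160605/104 ≈ -1544.3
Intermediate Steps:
O(q, V) = 16 (O(q, V) = -16*(-1) = 16)
k(H) = -H/5 (k(H) = H*(-1/5) = -H/5)
L(h) = -8 + 16*h/3 (L(h) = -8 + (16*h)/3 = -8 + 16*h/3)
W = -10707 (W = -129*83 = -10707)
W/L(k(E)) = -10707/(-8 + 16*(-1/5*(-14))/3) = -10707/(-8 + (16/3)*(14/5)) = -10707/(-8 + 224/15) = -10707/104/15 = -10707*15/104 = -160605/104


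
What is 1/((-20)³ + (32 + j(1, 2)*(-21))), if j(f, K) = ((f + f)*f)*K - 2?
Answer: -1/8010 ≈ -0.00012484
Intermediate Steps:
j(f, K) = -2 + 2*K*f² (j(f, K) = ((2*f)*f)*K - 2 = (2*f²)*K - 2 = 2*K*f² - 2 = -2 + 2*K*f²)
1/((-20)³ + (32 + j(1, 2)*(-21))) = 1/((-20)³ + (32 + (-2 + 2*2*1²)*(-21))) = 1/(-8000 + (32 + (-2 + 2*2*1)*(-21))) = 1/(-8000 + (32 + (-2 + 4)*(-21))) = 1/(-8000 + (32 + 2*(-21))) = 1/(-8000 + (32 - 42)) = 1/(-8000 - 10) = 1/(-8010) = -1/8010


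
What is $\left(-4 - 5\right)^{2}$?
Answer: $81$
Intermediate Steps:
$\left(-4 - 5\right)^{2} = \left(-9\right)^{2} = 81$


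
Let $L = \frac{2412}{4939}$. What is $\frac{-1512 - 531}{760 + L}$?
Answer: $- \frac{10090377}{3756052} \approx -2.6864$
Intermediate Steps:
$L = \frac{2412}{4939}$ ($L = 2412 \cdot \frac{1}{4939} = \frac{2412}{4939} \approx 0.48836$)
$\frac{-1512 - 531}{760 + L} = \frac{-1512 - 531}{760 + \frac{2412}{4939}} = - \frac{2043}{\frac{3756052}{4939}} = \left(-2043\right) \frac{4939}{3756052} = - \frac{10090377}{3756052}$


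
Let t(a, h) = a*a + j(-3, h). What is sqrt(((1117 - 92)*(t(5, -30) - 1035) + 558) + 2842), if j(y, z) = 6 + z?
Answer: 5*I*sqrt(42258) ≈ 1027.8*I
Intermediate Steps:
t(a, h) = 6 + h + a**2 (t(a, h) = a*a + (6 + h) = a**2 + (6 + h) = 6 + h + a**2)
sqrt(((1117 - 92)*(t(5, -30) - 1035) + 558) + 2842) = sqrt(((1117 - 92)*((6 - 30 + 5**2) - 1035) + 558) + 2842) = sqrt((1025*((6 - 30 + 25) - 1035) + 558) + 2842) = sqrt((1025*(1 - 1035) + 558) + 2842) = sqrt((1025*(-1034) + 558) + 2842) = sqrt((-1059850 + 558) + 2842) = sqrt(-1059292 + 2842) = sqrt(-1056450) = 5*I*sqrt(42258)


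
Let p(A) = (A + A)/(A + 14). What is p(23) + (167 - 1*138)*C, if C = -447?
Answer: -479585/37 ≈ -12962.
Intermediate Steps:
p(A) = 2*A/(14 + A) (p(A) = (2*A)/(14 + A) = 2*A/(14 + A))
p(23) + (167 - 1*138)*C = 2*23/(14 + 23) + (167 - 1*138)*(-447) = 2*23/37 + (167 - 138)*(-447) = 2*23*(1/37) + 29*(-447) = 46/37 - 12963 = -479585/37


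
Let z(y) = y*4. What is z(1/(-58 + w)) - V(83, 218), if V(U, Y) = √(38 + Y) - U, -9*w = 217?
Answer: 49477/739 ≈ 66.951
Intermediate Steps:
w = -217/9 (w = -⅑*217 = -217/9 ≈ -24.111)
z(y) = 4*y
z(1/(-58 + w)) - V(83, 218) = 4/(-58 - 217/9) - (√(38 + 218) - 1*83) = 4/(-739/9) - (√256 - 83) = 4*(-9/739) - (16 - 83) = -36/739 - 1*(-67) = -36/739 + 67 = 49477/739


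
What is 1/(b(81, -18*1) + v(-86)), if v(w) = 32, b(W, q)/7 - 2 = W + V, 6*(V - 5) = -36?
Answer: 1/606 ≈ 0.0016502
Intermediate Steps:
V = -1 (V = 5 + (1/6)*(-36) = 5 - 6 = -1)
b(W, q) = 7 + 7*W (b(W, q) = 14 + 7*(W - 1) = 14 + 7*(-1 + W) = 14 + (-7 + 7*W) = 7 + 7*W)
1/(b(81, -18*1) + v(-86)) = 1/((7 + 7*81) + 32) = 1/((7 + 567) + 32) = 1/(574 + 32) = 1/606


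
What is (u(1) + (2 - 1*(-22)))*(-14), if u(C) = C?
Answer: -350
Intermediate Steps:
(u(1) + (2 - 1*(-22)))*(-14) = (1 + (2 - 1*(-22)))*(-14) = (1 + (2 + 22))*(-14) = (1 + 24)*(-14) = 25*(-14) = -350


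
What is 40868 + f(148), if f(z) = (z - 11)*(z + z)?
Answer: 81420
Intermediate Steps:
f(z) = 2*z*(-11 + z) (f(z) = (-11 + z)*(2*z) = 2*z*(-11 + z))
40868 + f(148) = 40868 + 2*148*(-11 + 148) = 40868 + 2*148*137 = 40868 + 40552 = 81420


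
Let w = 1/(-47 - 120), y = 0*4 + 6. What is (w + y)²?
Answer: 1002001/27889 ≈ 35.928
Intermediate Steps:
y = 6 (y = 0 + 6 = 6)
w = -1/167 (w = 1/(-167) = -1/167 ≈ -0.0059880)
(w + y)² = (-1/167 + 6)² = (1001/167)² = 1002001/27889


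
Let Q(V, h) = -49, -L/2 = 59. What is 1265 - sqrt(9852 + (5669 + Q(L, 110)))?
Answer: 1265 - 4*sqrt(967) ≈ 1140.6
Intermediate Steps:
L = -118 (L = -2*59 = -118)
1265 - sqrt(9852 + (5669 + Q(L, 110))) = 1265 - sqrt(9852 + (5669 - 49)) = 1265 - sqrt(9852 + 5620) = 1265 - sqrt(15472) = 1265 - 4*sqrt(967)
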